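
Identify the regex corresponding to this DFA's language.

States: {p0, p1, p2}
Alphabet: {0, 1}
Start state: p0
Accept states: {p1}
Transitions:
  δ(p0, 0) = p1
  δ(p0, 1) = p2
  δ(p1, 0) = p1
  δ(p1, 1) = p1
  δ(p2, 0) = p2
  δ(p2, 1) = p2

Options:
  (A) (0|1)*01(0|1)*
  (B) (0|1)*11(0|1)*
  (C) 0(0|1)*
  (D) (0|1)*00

Check each option against the DFA on short strings; one disagreement eliminates an option:
  (A) (0|1)*01(0|1)*: on '0' the DFA goes p0 → p1 and accepts (p1 ∈ Accept), but the regex does not match it → eliminate
  (B) (0|1)*11(0|1)*: on '0' the DFA goes p0 → p1 and accepts (p1 ∈ Accept), but the regex does not match it → eliminate
  (C) 0(0|1)*: agrees with the DFA on every string of length ≤ 6
  (D) (0|1)*00: on '0' the DFA goes p0 → p1 and accepts (p1 ∈ Accept), but the regex does not match it → eliminate
Only (C) is consistent with the DFA.
(C) 0(0|1)*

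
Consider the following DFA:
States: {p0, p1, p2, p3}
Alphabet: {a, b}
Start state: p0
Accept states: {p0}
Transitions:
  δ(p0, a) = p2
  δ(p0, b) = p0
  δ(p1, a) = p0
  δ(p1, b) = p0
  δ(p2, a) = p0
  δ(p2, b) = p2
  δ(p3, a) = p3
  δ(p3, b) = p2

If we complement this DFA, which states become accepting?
Complement accept states = All states \ Original accept states
= {p0, p1, p2, p3} \ {p0}
{p1, p2, p3}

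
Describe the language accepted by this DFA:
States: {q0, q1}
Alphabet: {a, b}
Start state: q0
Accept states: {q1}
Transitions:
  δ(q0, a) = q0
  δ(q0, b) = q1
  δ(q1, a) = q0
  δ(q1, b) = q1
Testing a few strings:
  'ab' → accept
  'aaa' → reject
  'aa' → reject
  'b' → accept
State roles: q0=last symbol not b; q1=last symbol is b
All strings over {a,b} ending with b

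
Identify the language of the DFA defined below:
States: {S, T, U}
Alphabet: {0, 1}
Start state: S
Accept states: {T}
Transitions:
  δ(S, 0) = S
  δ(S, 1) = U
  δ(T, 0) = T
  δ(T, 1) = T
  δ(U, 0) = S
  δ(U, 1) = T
Testing a few strings:
  '1' → reject
  '00' → reject
  '100' → reject
  '01' → reject
State roles: S=no progress toward 11; T=substring 11 seen; U=one trailing 1
All binary strings containing the substring 11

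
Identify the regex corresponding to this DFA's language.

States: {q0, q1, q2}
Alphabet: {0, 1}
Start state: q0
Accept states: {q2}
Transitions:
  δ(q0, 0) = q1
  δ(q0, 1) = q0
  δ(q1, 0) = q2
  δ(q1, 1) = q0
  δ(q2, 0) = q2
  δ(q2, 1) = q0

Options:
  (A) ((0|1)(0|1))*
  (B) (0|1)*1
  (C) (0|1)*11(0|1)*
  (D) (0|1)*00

Check each option against the DFA on short strings; one disagreement eliminates an option:
  (A) ((0|1)(0|1))*: on ε the DFA stays in q0 and rejects (q0 ∉ Accept), but the regex matches it → eliminate
  (B) (0|1)*1: on '1' the DFA goes q0 → q0 and rejects (q0 ∉ Accept), but the regex matches it → eliminate
  (C) (0|1)*11(0|1)*: on '00' the DFA goes q0 → q1 → q2 and accepts (q2 ∈ Accept), but the regex does not match it → eliminate
  (D) (0|1)*00: agrees with the DFA on every string of length ≤ 6
Only (D) is consistent with the DFA.
(D) (0|1)*00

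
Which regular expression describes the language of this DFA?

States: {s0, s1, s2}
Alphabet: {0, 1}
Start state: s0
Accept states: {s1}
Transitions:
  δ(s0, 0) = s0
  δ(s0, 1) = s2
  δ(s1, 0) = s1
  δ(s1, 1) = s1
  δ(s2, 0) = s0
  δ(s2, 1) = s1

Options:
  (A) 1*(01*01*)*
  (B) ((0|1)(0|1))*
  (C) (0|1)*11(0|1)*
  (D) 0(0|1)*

Check each option against the DFA on short strings; one disagreement eliminates an option:
  (A) 1*(01*01*)*: on ε the DFA stays in s0 and rejects (s0 ∉ Accept), but the regex matches it → eliminate
  (B) ((0|1)(0|1))*: on ε the DFA stays in s0 and rejects (s0 ∉ Accept), but the regex matches it → eliminate
  (C) (0|1)*11(0|1)*: agrees with the DFA on every string of length ≤ 6
  (D) 0(0|1)*: on '0' the DFA goes s0 → s0 and rejects (s0 ∉ Accept), but the regex matches it → eliminate
Only (C) is consistent with the DFA.
(C) (0|1)*11(0|1)*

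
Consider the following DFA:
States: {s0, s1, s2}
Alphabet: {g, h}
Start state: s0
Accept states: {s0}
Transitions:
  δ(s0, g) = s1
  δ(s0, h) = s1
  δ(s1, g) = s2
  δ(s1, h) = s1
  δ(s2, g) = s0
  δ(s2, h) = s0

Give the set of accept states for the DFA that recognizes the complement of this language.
Complement accept states = All states \ Original accept states
= {s0, s1, s2} \ {s0}
{s1, s2}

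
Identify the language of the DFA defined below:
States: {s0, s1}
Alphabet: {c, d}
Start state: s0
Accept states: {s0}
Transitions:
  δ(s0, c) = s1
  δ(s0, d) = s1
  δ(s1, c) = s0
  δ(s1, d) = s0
Testing a few strings:
  'dc' → accept
  'd' → reject
  'dd' → accept
  'ddc' → reject
State roles: s0=even length so far; s1=odd length so far
All strings over {c,d} of even length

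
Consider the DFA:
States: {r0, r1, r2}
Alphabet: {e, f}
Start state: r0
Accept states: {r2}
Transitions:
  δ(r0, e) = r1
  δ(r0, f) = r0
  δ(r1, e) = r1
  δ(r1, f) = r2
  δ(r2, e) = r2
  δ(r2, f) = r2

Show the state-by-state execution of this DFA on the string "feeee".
read 'f': r0 → r0
  read 'e': r0 → r1
  read 'e': r1 → r1
  read 'e': r1 → r1
  read 'e': r1 → r1
r0 -> r0 -> r1 -> r1 -> r1 -> r1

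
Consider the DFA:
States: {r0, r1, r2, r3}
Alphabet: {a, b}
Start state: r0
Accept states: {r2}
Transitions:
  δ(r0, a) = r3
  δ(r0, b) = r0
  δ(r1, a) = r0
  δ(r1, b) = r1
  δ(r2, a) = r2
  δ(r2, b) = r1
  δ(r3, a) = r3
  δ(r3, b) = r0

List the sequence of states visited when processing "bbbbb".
read 'b': r0 → r0
  read 'b': r0 → r0
  read 'b': r0 → r0
  read 'b': r0 → r0
  read 'b': r0 → r0
r0 -> r0 -> r0 -> r0 -> r0 -> r0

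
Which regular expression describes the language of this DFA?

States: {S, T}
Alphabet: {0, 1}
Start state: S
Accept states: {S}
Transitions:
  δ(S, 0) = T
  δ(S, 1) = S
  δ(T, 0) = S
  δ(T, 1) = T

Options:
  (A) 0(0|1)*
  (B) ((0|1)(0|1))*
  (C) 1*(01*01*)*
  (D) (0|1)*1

Check each option against the DFA on short strings; one disagreement eliminates an option:
  (A) 0(0|1)*: on ε the DFA stays in S and accepts (S ∈ Accept), but the regex does not match it → eliminate
  (B) ((0|1)(0|1))*: on '1' the DFA goes S → S and accepts (S ∈ Accept), but the regex does not match it → eliminate
  (C) 1*(01*01*)*: agrees with the DFA on every string of length ≤ 6
  (D) (0|1)*1: on ε the DFA stays in S and accepts (S ∈ Accept), but the regex does not match it → eliminate
Only (C) is consistent with the DFA.
(C) 1*(01*01*)*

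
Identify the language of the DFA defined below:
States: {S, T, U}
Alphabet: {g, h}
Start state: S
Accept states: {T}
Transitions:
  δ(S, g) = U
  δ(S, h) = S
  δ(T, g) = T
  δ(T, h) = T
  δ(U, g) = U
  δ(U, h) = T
Testing a few strings:
  'gh' → accept
  'hgg' → reject
  'gghg' → accept
  'g' → reject
State roles: S=no g seen yet; T=substring gh seen; U=seen a g, waiting for h
All strings over {g,h} containing the substring gh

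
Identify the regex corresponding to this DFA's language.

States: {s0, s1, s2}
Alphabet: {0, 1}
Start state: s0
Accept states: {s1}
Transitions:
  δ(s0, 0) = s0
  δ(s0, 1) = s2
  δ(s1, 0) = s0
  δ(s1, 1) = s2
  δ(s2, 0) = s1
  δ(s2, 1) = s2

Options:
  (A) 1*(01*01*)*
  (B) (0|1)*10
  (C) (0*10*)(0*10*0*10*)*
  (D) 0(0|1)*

Check each option against the DFA on short strings; one disagreement eliminates an option:
  (A) 1*(01*01*)*: on ε the DFA stays in s0 and rejects (s0 ∉ Accept), but the regex matches it → eliminate
  (B) (0|1)*10: agrees with the DFA on every string of length ≤ 6
  (C) (0*10*)(0*10*0*10*)*: on '1' the DFA goes s0 → s2 and rejects (s2 ∉ Accept), but the regex matches it → eliminate
  (D) 0(0|1)*: on '0' the DFA goes s0 → s0 and rejects (s0 ∉ Accept), but the regex matches it → eliminate
Only (B) is consistent with the DFA.
(B) (0|1)*10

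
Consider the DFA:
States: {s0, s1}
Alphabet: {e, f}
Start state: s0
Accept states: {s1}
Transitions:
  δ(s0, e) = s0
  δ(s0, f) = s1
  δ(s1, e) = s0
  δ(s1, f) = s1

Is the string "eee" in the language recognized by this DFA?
Processing string "eee":
  s0 --e--> s0
  s0 --e--> s0
  s0 --e--> s0
Final state: s0
Accept states: {s1}
No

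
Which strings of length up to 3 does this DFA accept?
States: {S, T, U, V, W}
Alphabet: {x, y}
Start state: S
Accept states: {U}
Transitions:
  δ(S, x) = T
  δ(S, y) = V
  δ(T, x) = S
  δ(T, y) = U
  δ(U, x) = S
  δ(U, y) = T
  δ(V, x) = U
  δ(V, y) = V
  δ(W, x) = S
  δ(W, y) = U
xy, yx, yyx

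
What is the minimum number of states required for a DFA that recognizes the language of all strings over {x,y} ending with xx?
By Myhill–Nerode, count the distinguishable equivalence classes: 3 classes — one per longest suffix of the input that is a prefix of 'xx' (lengths 0 through 2); only the length-2 class is accepting.
3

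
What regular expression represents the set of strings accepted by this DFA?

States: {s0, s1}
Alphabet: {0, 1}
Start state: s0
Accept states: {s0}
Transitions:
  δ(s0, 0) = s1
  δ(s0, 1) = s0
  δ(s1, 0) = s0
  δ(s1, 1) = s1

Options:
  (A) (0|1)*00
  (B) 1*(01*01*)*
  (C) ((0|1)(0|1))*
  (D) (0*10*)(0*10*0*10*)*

Check each option against the DFA on short strings; one disagreement eliminates an option:
  (A) (0|1)*00: on ε the DFA stays in s0 and accepts (s0 ∈ Accept), but the regex does not match it → eliminate
  (B) 1*(01*01*)*: agrees with the DFA on every string of length ≤ 6
  (C) ((0|1)(0|1))*: on '1' the DFA goes s0 → s0 and accepts (s0 ∈ Accept), but the regex does not match it → eliminate
  (D) (0*10*)(0*10*0*10*)*: on ε the DFA stays in s0 and accepts (s0 ∈ Accept), but the regex does not match it → eliminate
Only (B) is consistent with the DFA.
(B) 1*(01*01*)*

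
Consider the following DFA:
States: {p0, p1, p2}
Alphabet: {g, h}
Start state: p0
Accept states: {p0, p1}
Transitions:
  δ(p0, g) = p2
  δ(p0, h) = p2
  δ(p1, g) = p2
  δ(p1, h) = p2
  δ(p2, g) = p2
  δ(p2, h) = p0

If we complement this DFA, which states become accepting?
Complement accept states = All states \ Original accept states
= {p0, p1, p2} \ {p0, p1}
{p2}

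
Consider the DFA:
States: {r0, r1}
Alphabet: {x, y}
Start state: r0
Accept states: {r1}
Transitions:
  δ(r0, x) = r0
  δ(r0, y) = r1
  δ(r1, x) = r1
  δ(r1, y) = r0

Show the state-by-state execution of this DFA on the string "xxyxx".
read 'x': r0 → r0
  read 'x': r0 → r0
  read 'y': r0 → r1
  read 'x': r1 → r1
  read 'x': r1 → r1
r0 -> r0 -> r0 -> r1 -> r1 -> r1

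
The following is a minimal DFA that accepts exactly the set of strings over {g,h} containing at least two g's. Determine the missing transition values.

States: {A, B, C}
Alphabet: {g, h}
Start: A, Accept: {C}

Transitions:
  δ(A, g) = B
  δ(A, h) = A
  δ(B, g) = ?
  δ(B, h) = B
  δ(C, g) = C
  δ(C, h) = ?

From the language and accept set, identify what each state tracks — A: zero g's seen; B: one g seen; C: ≥ two g's seen.
Each missing δ(q, a) is the state matching the new tracked value after reading a.
δ(B, g) = C; δ(C, h) = C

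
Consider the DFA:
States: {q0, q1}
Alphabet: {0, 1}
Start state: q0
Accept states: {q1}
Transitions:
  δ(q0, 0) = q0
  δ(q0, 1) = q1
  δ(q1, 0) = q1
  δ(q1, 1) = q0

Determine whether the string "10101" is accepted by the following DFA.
Processing string "10101":
  q0 --1--> q1
  q1 --0--> q1
  q1 --1--> q0
  q0 --0--> q0
  q0 --1--> q1
Final state: q1
Accept states: {q1}
Yes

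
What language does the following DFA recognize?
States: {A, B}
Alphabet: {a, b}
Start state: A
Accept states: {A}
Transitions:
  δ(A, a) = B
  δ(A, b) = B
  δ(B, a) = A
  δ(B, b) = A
Testing a few strings:
  'ba' → accept
  'b' → reject
  'a' → reject
  'baa' → reject
State roles: A=even length so far; B=odd length so far
All strings over {a,b} of even length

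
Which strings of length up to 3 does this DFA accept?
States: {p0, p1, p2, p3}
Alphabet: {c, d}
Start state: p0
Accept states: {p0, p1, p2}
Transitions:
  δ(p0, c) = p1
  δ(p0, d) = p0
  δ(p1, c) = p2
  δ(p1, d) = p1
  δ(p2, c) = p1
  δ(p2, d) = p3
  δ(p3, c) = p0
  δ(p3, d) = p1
ε, c, d, cc, cd, dc, dd, ccc, cdc, cdd, dcc, dcd, ddc, ddd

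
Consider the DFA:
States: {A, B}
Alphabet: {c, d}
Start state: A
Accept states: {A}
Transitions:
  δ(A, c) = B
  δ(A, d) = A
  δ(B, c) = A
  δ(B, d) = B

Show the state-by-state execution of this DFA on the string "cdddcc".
read 'c': A → B
  read 'd': B → B
  read 'd': B → B
  read 'd': B → B
  read 'c': B → A
  read 'c': A → B
A -> B -> B -> B -> B -> A -> B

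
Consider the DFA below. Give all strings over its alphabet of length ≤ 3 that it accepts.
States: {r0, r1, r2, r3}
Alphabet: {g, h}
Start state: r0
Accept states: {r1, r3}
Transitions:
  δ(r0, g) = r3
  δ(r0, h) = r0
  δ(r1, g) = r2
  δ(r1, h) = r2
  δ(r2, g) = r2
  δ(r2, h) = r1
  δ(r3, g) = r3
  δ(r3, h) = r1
g, gg, gh, hg, ggg, ggh, hgg, hgh, hhg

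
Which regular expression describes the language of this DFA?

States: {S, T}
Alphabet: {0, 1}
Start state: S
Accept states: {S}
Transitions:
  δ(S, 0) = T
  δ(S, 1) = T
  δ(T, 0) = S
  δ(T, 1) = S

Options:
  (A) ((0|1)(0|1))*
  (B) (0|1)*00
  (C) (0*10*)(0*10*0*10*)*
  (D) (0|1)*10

Check each option against the DFA on short strings; one disagreement eliminates an option:
  (A) ((0|1)(0|1))*: agrees with the DFA on every string of length ≤ 6
  (B) (0|1)*00: on ε the DFA stays in S and accepts (S ∈ Accept), but the regex does not match it → eliminate
  (C) (0*10*)(0*10*0*10*)*: on ε the DFA stays in S and accepts (S ∈ Accept), but the regex does not match it → eliminate
  (D) (0|1)*10: on ε the DFA stays in S and accepts (S ∈ Accept), but the regex does not match it → eliminate
Only (A) is consistent with the DFA.
(A) ((0|1)(0|1))*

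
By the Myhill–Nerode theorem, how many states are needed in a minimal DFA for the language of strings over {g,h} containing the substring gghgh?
By Myhill–Nerode, count the distinguishable equivalence classes: 6 classes — one per longest suffix of the input that is a prefix of 'gghgh' (lengths 0 through 4), plus an absorbing 'already seen gghgh' class.
6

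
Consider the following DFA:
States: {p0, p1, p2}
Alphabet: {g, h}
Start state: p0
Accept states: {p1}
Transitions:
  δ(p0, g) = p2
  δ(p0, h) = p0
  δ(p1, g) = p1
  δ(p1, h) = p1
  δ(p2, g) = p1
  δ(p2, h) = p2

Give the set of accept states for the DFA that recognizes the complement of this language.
Complement accept states = All states \ Original accept states
= {p0, p1, p2} \ {p1}
{p0, p2}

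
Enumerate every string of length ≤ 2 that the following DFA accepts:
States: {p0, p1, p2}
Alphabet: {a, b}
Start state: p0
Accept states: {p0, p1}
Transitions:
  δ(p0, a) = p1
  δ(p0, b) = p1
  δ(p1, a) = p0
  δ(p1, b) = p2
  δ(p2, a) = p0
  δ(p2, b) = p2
ε, a, b, aa, ba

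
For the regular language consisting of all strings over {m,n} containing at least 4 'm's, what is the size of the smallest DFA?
By Myhill–Nerode, count the distinguishable equivalence classes: 5 classes — having seen 0, 1, …, 3, or ≥4 copies of 'm'; any two classes i < j (j ≤ 4) are distinguished by the string m^(4−j), which takes class j to 4 copies (accepted) but leaves class i below 4 (rejected).
5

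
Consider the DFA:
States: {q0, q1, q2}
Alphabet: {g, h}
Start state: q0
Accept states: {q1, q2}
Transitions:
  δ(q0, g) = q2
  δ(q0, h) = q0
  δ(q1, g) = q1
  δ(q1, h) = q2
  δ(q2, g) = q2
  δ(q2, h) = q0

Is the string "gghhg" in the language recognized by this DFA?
Processing string "gghhg":
  q0 --g--> q2
  q2 --g--> q2
  q2 --h--> q0
  q0 --h--> q0
  q0 --g--> q2
Final state: q2
Accept states: {q1, q2}
Yes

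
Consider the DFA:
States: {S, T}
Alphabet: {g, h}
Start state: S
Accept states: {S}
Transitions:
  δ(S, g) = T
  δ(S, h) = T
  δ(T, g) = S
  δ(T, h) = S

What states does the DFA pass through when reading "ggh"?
read 'g': S → T
  read 'g': T → S
  read 'h': S → T
S -> T -> S -> T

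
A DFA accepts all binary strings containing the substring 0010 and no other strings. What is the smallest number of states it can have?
By Myhill–Nerode, count the distinguishable equivalence classes: 5 classes — one per longest suffix of the input that is a prefix of '0010' (lengths 0 through 3), plus an absorbing 'already seen 0010' class.
5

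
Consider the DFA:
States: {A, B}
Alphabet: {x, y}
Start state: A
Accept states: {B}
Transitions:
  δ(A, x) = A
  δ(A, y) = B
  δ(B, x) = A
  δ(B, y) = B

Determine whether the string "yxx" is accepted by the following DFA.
Processing string "yxx":
  A --y--> B
  B --x--> A
  A --x--> A
Final state: A
Accept states: {B}
No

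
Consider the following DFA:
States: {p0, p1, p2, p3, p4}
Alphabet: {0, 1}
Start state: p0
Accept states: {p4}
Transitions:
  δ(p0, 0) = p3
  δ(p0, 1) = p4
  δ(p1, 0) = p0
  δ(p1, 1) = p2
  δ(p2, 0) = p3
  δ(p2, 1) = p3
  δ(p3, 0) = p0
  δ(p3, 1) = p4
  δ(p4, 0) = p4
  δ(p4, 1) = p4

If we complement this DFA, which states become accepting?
Complement accept states = All states \ Original accept states
= {p0, p1, p2, p3, p4} \ {p4}
{p0, p1, p2, p3}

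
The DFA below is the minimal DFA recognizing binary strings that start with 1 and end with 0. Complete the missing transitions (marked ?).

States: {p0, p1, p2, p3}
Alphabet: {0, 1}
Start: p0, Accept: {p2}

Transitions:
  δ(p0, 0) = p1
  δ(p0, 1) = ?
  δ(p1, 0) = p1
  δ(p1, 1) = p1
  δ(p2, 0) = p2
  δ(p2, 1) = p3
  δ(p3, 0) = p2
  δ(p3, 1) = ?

From the language and accept set, identify what each state tracks — p0: no input read; p1: started with 0 (dead); p2: started with 1, last symbol 0; p3: started with 1, last symbol 1.
Each missing δ(q, a) is the state matching the new tracked value after reading a.
δ(p0, 1) = p3; δ(p3, 1) = p3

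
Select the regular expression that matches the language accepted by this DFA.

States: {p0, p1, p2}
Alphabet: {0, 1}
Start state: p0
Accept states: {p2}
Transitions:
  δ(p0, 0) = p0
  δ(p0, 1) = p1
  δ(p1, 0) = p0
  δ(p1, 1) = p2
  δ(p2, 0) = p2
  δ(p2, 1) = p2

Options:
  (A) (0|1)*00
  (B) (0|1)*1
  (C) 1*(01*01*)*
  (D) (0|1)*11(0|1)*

Check each option against the DFA on short strings; one disagreement eliminates an option:
  (A) (0|1)*00: on '00' the DFA goes p0 → p0 → p0 and rejects (p0 ∉ Accept), but the regex matches it → eliminate
  (B) (0|1)*1: on '1' the DFA goes p0 → p1 and rejects (p1 ∉ Accept), but the regex matches it → eliminate
  (C) 1*(01*01*)*: on ε the DFA stays in p0 and rejects (p0 ∉ Accept), but the regex matches it → eliminate
  (D) (0|1)*11(0|1)*: agrees with the DFA on every string of length ≤ 6
Only (D) is consistent with the DFA.
(D) (0|1)*11(0|1)*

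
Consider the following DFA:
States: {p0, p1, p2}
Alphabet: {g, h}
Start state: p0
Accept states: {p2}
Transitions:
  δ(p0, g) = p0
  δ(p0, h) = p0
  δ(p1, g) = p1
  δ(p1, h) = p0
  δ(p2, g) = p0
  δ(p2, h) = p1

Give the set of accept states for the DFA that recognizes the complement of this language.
Complement accept states = All states \ Original accept states
= {p0, p1, p2} \ {p2}
{p0, p1}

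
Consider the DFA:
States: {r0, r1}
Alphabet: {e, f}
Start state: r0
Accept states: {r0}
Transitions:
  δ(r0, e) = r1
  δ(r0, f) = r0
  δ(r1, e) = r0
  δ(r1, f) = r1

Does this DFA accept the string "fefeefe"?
Processing string "fefeefe":
  r0 --f--> r0
  r0 --e--> r1
  r1 --f--> r1
  r1 --e--> r0
  r0 --e--> r1
  r1 --f--> r1
  r1 --e--> r0
Final state: r0
Accept states: {r0}
Yes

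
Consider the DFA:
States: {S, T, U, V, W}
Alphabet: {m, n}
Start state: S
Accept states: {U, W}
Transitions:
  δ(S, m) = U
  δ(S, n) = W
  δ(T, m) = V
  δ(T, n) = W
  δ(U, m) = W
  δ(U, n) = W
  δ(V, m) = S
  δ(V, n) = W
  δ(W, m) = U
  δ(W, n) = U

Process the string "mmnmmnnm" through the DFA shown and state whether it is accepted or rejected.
Processing string "mmnmmnnm":
  S --m--> U
  U --m--> W
  W --n--> U
  U --m--> W
  W --m--> U
  U --n--> W
  W --n--> U
  U --m--> W
Final state: W
Accept states: {U, W}
Yes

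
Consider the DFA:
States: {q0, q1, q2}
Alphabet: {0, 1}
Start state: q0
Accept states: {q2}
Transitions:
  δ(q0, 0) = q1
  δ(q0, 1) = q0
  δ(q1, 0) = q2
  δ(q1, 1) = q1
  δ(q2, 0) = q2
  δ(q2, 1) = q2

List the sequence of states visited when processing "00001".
read '0': q0 → q1
  read '0': q1 → q2
  read '0': q2 → q2
  read '0': q2 → q2
  read '1': q2 → q2
q0 -> q1 -> q2 -> q2 -> q2 -> q2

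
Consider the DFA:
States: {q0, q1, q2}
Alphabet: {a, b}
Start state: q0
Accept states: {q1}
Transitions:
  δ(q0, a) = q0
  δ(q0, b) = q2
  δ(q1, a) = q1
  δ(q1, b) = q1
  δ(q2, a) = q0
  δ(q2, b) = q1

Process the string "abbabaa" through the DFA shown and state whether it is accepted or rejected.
Processing string "abbabaa":
  q0 --a--> q0
  q0 --b--> q2
  q2 --b--> q1
  q1 --a--> q1
  q1 --b--> q1
  q1 --a--> q1
  q1 --a--> q1
Final state: q1
Accept states: {q1}
Yes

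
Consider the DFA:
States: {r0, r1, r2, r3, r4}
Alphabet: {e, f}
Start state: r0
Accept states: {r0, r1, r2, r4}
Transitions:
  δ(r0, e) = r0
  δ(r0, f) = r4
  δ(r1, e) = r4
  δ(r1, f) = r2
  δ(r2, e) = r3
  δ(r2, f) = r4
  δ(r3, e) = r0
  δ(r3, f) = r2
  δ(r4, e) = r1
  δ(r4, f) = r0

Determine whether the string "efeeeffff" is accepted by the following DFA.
Processing string "efeeeffff":
  r0 --e--> r0
  r0 --f--> r4
  r4 --e--> r1
  r1 --e--> r4
  r4 --e--> r1
  r1 --f--> r2
  r2 --f--> r4
  r4 --f--> r0
  r0 --f--> r4
Final state: r4
Accept states: {r0, r1, r2, r4}
Yes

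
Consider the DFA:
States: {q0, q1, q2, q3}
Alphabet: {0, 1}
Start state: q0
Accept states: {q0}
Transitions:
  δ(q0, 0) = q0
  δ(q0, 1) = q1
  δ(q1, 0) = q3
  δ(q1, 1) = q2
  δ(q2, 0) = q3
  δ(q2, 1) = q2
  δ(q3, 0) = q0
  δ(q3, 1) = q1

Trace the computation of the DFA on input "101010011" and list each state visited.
read '1': q0 → q1
  read '0': q1 → q3
  read '1': q3 → q1
  read '0': q1 → q3
  read '1': q3 → q1
  read '0': q1 → q3
  read '0': q3 → q0
  read '1': q0 → q1
  read '1': q1 → q2
q0 -> q1 -> q3 -> q1 -> q3 -> q1 -> q3 -> q0 -> q1 -> q2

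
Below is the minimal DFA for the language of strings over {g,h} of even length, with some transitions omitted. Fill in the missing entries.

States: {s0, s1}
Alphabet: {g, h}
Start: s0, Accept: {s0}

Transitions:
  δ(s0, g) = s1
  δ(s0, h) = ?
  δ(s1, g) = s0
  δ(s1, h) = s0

From the language and accept set, identify what each state tracks — s0: even length so far; s1: odd length so far.
Each missing δ(q, a) is the state matching the new tracked value after reading a.
δ(s0, h) = s1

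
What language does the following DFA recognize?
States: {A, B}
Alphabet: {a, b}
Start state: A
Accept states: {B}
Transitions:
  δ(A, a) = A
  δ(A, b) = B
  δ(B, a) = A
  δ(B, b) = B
Testing a few strings:
  'bab' → accept
  'bba' → reject
  'a' → reject
  'aa' → reject
State roles: A=last symbol not b; B=last symbol is b
All strings over {a,b} ending with b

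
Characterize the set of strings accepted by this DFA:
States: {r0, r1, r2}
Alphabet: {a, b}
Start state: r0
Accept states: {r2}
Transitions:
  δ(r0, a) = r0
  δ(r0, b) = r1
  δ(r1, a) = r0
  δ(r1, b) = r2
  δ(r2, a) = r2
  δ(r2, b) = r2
Testing a few strings:
  'bab' → reject
  'abab' → reject
  'aba' → reject
  'bbab' → accept
State roles: r0=no progress toward bb; r1=one trailing b; r2=substring bb seen
All strings over {a,b} containing the substring bb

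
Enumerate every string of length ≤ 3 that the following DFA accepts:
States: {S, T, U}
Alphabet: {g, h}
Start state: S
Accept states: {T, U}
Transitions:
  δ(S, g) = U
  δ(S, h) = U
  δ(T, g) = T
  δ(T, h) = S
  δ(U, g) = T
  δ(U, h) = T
g, h, gg, gh, hg, hh, ggg, ghg, hgg, hhg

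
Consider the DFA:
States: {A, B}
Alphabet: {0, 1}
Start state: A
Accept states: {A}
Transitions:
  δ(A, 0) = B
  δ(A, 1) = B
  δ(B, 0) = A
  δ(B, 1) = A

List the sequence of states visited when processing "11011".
read '1': A → B
  read '1': B → A
  read '0': A → B
  read '1': B → A
  read '1': A → B
A -> B -> A -> B -> A -> B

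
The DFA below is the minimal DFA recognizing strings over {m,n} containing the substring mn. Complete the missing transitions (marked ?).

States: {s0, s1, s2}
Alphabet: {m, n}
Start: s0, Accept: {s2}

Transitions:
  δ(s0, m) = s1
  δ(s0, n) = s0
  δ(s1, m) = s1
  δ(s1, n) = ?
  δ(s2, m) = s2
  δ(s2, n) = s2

From the language and accept set, identify what each state tracks — s0: no m seen yet; s1: seen a m, waiting for n; s2: substring mn seen.
Each missing δ(q, a) is the state matching the new tracked value after reading a.
δ(s1, n) = s2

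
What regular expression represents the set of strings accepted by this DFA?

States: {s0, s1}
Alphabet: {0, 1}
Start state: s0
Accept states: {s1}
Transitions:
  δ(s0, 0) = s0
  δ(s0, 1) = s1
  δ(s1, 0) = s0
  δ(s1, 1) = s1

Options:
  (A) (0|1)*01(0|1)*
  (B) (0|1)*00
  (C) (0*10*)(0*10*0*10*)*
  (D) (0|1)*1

Check each option against the DFA on short strings; one disagreement eliminates an option:
  (A) (0|1)*01(0|1)*: on '1' the DFA goes s0 → s1 and accepts (s1 ∈ Accept), but the regex does not match it → eliminate
  (B) (0|1)*00: on '1' the DFA goes s0 → s1 and accepts (s1 ∈ Accept), but the regex does not match it → eliminate
  (C) (0*10*)(0*10*0*10*)*: on '10' the DFA goes s0 → s1 → s0 and rejects (s0 ∉ Accept), but the regex matches it → eliminate
  (D) (0|1)*1: agrees with the DFA on every string of length ≤ 6
Only (D) is consistent with the DFA.
(D) (0|1)*1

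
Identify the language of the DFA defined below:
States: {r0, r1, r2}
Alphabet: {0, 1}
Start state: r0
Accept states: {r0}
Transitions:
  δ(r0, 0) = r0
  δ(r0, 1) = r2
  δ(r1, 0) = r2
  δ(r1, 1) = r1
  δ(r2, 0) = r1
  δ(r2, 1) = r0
Testing a few strings:
  '0' → accept
  '1' → reject
  '0011' → accept
  '0010' → reject
State roles: r0=value ≡ 0 (mod 3); r1=value ≡ 2 (mod 3); r2=value ≡ 1 (mod 3)
All binary strings representing a multiple of 3 (read in base 2; leading zeros allowed and ε counts as 0)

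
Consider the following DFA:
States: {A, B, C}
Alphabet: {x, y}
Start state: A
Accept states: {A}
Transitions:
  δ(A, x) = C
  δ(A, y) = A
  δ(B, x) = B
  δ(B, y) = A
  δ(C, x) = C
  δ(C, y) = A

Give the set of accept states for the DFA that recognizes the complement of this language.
Complement accept states = All states \ Original accept states
= {A, B, C} \ {A}
{B, C}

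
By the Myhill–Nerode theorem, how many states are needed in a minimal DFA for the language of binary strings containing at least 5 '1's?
By Myhill–Nerode, count the distinguishable equivalence classes: 6 classes — having seen 0, 1, …, 4, or ≥5 copies of '1'; any two classes i < j (j ≤ 5) are distinguished by the string 1^(5−j), which takes class j to 5 copies (accepted) but leaves class i below 5 (rejected).
6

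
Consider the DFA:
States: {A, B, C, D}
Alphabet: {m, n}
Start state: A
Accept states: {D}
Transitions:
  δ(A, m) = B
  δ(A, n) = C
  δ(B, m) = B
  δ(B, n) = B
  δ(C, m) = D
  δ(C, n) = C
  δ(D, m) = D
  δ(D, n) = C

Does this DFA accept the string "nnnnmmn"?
Processing string "nnnnmmn":
  A --n--> C
  C --n--> C
  C --n--> C
  C --n--> C
  C --m--> D
  D --m--> D
  D --n--> C
Final state: C
Accept states: {D}
No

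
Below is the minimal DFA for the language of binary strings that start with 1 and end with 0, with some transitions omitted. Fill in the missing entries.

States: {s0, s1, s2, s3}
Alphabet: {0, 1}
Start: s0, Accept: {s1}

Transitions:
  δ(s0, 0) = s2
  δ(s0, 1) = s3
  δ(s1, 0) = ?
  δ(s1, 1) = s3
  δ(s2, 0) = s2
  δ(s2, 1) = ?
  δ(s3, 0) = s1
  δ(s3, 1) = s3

From the language and accept set, identify what each state tracks — s0: no input read; s1: started with 1, last symbol 0; s2: started with 0 (dead); s3: started with 1, last symbol 1.
Each missing δ(q, a) is the state matching the new tracked value after reading a.
δ(s1, 0) = s1; δ(s2, 1) = s2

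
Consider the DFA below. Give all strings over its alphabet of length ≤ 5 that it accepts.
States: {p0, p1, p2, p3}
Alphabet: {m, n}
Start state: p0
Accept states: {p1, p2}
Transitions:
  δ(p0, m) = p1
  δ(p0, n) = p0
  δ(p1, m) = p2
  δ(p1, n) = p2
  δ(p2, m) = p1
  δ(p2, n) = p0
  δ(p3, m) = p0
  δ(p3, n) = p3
m, mm, mn, nm, mmm, mnm, nmm, nmn, nnm, mmmm, mmmn, mmnm, mnmm, mnmn, mnnm, nmmm, nmnm, nnmm, nnmn, nnnm, mmmmm, mmmnm, mmnmm, mmnmn, mmnnm, mnmmm, mnmnm, mnnmm, mnnmn, mnnnm, nmmmm, nmmmn, nmmnm, nmnmm, nmnmn, nmnnm, nnmmm, nnmnm, nnnmm, nnnmn, nnnnm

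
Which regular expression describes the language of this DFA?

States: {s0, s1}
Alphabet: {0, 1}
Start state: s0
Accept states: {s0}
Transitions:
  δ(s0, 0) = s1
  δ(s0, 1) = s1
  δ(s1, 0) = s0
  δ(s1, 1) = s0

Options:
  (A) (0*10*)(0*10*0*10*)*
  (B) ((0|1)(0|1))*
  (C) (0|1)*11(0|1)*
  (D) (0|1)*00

Check each option against the DFA on short strings; one disagreement eliminates an option:
  (A) (0*10*)(0*10*0*10*)*: on ε the DFA stays in s0 and accepts (s0 ∈ Accept), but the regex does not match it → eliminate
  (B) ((0|1)(0|1))*: agrees with the DFA on every string of length ≤ 6
  (C) (0|1)*11(0|1)*: on ε the DFA stays in s0 and accepts (s0 ∈ Accept), but the regex does not match it → eliminate
  (D) (0|1)*00: on ε the DFA stays in s0 and accepts (s0 ∈ Accept), but the regex does not match it → eliminate
Only (B) is consistent with the DFA.
(B) ((0|1)(0|1))*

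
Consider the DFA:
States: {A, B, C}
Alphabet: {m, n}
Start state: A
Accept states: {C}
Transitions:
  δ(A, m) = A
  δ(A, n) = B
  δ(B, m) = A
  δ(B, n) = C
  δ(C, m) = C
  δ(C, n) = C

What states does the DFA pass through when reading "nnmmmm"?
read 'n': A → B
  read 'n': B → C
  read 'm': C → C
  read 'm': C → C
  read 'm': C → C
  read 'm': C → C
A -> B -> C -> C -> C -> C -> C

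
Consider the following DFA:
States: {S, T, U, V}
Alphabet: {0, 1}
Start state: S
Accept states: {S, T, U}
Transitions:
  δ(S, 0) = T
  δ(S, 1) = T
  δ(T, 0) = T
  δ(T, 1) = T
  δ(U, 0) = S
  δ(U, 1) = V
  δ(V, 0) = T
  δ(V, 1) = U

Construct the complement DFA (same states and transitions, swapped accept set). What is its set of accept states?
Complement accept states = All states \ Original accept states
= {S, T, U, V} \ {S, T, U}
{V}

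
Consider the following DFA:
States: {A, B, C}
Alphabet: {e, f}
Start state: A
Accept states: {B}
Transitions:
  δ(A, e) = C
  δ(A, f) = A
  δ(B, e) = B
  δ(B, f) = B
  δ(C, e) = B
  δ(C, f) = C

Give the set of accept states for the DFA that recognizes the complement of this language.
Complement accept states = All states \ Original accept states
= {A, B, C} \ {B}
{A, C}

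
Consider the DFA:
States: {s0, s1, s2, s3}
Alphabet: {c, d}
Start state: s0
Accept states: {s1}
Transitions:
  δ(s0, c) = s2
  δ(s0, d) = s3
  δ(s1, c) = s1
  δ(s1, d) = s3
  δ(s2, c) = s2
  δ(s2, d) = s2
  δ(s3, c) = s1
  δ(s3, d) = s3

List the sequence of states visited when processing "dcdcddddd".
read 'd': s0 → s3
  read 'c': s3 → s1
  read 'd': s1 → s3
  read 'c': s3 → s1
  read 'd': s1 → s3
  read 'd': s3 → s3
  read 'd': s3 → s3
  read 'd': s3 → s3
  read 'd': s3 → s3
s0 -> s3 -> s1 -> s3 -> s1 -> s3 -> s3 -> s3 -> s3 -> s3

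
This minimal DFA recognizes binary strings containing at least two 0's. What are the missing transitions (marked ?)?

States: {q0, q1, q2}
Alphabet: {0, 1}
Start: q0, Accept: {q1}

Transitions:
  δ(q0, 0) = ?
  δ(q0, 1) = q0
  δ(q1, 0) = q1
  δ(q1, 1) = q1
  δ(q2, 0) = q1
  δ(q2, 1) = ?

From the language and accept set, identify what each state tracks — q0: zero 0's seen; q1: ≥ two 0's seen; q2: one 0 seen.
Each missing δ(q, a) is the state matching the new tracked value after reading a.
δ(q0, 0) = q2; δ(q2, 1) = q2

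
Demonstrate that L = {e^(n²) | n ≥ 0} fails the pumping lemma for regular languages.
Assume L is regular with pumping length p. Idea: pumping adds a fixed amount, but gaps between consecutive squares grow.
Choose s = e^(p²) (length p² ≥ p). By the pumping lemma, s = xyz with |xy| ≤ p, |y| > 0, so |y| = k with 1 ≤ k ≤ p. Then |xy²z| = p²+k. Since p² < p²+k ≤ p²+p < (p+1)², the length p²+k lies strictly between consecutive squares, so it is not a perfect square and xy²z ∉ L.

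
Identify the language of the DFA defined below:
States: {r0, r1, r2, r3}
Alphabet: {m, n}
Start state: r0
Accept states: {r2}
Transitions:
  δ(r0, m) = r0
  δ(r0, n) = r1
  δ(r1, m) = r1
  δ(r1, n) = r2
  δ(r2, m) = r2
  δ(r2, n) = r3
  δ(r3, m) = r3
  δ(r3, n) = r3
Testing a few strings:
  'n' → reject
  'nmn' → accept
  'm' → reject
  'mmn' → reject
State roles: r0=zero n's; r1=one n; r2=two n's; r3=≥ three n's (dead)
All strings over {m,n} containing exactly two n's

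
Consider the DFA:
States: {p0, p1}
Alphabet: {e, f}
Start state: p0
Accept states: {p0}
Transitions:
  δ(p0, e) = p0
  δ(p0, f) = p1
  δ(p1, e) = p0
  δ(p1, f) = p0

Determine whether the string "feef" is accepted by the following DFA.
Processing string "feef":
  p0 --f--> p1
  p1 --e--> p0
  p0 --e--> p0
  p0 --f--> p1
Final state: p1
Accept states: {p0}
No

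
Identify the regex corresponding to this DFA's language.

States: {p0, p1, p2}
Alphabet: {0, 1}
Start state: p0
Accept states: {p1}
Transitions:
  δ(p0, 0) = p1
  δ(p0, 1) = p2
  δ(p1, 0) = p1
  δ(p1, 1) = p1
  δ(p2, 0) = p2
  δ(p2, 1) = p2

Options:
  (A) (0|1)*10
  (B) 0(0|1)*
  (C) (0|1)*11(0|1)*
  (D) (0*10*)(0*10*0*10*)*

Check each option against the DFA on short strings; one disagreement eliminates an option:
  (A) (0|1)*10: on '0' the DFA goes p0 → p1 and accepts (p1 ∈ Accept), but the regex does not match it → eliminate
  (B) 0(0|1)*: agrees with the DFA on every string of length ≤ 6
  (C) (0|1)*11(0|1)*: on '0' the DFA goes p0 → p1 and accepts (p1 ∈ Accept), but the regex does not match it → eliminate
  (D) (0*10*)(0*10*0*10*)*: on '0' the DFA goes p0 → p1 and accepts (p1 ∈ Accept), but the regex does not match it → eliminate
Only (B) is consistent with the DFA.
(B) 0(0|1)*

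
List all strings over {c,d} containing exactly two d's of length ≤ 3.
dd, cdd, dcd, ddc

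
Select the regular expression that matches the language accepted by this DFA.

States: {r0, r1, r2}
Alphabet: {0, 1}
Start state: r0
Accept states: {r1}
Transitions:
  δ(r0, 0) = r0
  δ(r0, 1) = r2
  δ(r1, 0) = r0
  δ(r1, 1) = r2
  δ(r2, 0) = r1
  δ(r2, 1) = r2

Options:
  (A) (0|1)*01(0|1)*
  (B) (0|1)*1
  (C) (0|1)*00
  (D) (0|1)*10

Check each option against the DFA on short strings; one disagreement eliminates an option:
  (A) (0|1)*01(0|1)*: on '01' the DFA goes r0 → r0 → r2 and rejects (r2 ∉ Accept), but the regex matches it → eliminate
  (B) (0|1)*1: on '1' the DFA goes r0 → r2 and rejects (r2 ∉ Accept), but the regex matches it → eliminate
  (C) (0|1)*00: on '00' the DFA goes r0 → r0 → r0 and rejects (r0 ∉ Accept), but the regex matches it → eliminate
  (D) (0|1)*10: agrees with the DFA on every string of length ≤ 6
Only (D) is consistent with the DFA.
(D) (0|1)*10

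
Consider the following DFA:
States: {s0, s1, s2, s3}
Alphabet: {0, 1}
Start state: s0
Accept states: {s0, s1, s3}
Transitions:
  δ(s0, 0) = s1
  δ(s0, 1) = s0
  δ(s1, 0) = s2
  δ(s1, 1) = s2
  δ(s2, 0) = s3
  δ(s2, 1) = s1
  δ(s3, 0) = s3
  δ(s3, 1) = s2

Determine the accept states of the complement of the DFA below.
Complement accept states = All states \ Original accept states
= {s0, s1, s2, s3} \ {s0, s1, s3}
{s2}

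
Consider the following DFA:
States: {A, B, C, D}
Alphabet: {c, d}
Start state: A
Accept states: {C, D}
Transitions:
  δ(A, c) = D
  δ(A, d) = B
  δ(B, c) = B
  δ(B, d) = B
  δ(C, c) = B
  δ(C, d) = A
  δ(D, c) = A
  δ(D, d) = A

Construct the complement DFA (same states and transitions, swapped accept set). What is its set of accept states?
Complement accept states = All states \ Original accept states
= {A, B, C, D} \ {C, D}
{A, B}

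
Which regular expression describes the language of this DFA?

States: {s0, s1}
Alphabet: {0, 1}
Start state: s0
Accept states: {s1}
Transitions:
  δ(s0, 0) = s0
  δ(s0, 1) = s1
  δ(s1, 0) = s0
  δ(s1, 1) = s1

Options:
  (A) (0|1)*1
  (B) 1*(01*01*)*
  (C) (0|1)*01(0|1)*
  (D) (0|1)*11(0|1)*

Check each option against the DFA on short strings; one disagreement eliminates an option:
  (A) (0|1)*1: agrees with the DFA on every string of length ≤ 6
  (B) 1*(01*01*)*: on ε the DFA stays in s0 and rejects (s0 ∉ Accept), but the regex matches it → eliminate
  (C) (0|1)*01(0|1)*: on '1' the DFA goes s0 → s1 and accepts (s1 ∈ Accept), but the regex does not match it → eliminate
  (D) (0|1)*11(0|1)*: on '1' the DFA goes s0 → s1 and accepts (s1 ∈ Accept), but the regex does not match it → eliminate
Only (A) is consistent with the DFA.
(A) (0|1)*1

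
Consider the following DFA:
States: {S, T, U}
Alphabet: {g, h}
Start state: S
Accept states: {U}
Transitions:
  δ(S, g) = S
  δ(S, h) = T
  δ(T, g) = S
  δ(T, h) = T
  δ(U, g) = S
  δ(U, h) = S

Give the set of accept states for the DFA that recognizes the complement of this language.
Complement accept states = All states \ Original accept states
= {S, T, U} \ {U}
{S, T}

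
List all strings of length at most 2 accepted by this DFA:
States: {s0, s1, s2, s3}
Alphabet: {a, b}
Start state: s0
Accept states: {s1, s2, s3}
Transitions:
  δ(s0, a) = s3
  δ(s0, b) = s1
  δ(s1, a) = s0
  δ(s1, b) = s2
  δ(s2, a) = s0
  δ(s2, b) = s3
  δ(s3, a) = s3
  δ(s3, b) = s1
a, b, aa, ab, bb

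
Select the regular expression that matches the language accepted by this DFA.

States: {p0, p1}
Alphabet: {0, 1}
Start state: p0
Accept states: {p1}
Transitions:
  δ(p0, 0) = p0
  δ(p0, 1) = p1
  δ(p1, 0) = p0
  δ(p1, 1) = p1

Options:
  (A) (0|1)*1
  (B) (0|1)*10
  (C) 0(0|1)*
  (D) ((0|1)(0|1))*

Check each option against the DFA on short strings; one disagreement eliminates an option:
  (A) (0|1)*1: agrees with the DFA on every string of length ≤ 6
  (B) (0|1)*10: on '1' the DFA goes p0 → p1 and accepts (p1 ∈ Accept), but the regex does not match it → eliminate
  (C) 0(0|1)*: on '0' the DFA goes p0 → p0 and rejects (p0 ∉ Accept), but the regex matches it → eliminate
  (D) ((0|1)(0|1))*: on ε the DFA stays in p0 and rejects (p0 ∉ Accept), but the regex matches it → eliminate
Only (A) is consistent with the DFA.
(A) (0|1)*1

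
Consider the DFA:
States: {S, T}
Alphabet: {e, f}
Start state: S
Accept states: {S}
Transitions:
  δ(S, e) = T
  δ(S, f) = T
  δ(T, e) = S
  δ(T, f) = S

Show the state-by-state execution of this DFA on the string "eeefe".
read 'e': S → T
  read 'e': T → S
  read 'e': S → T
  read 'f': T → S
  read 'e': S → T
S -> T -> S -> T -> S -> T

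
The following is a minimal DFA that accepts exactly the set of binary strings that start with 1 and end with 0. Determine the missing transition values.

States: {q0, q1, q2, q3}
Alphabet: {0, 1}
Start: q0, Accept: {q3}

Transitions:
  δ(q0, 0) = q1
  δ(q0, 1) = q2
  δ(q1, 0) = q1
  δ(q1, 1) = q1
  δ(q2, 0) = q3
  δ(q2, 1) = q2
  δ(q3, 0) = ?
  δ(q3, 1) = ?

From the language and accept set, identify what each state tracks — q0: no input read; q1: started with 0 (dead); q2: started with 1, last symbol 1; q3: started with 1, last symbol 0.
Each missing δ(q, a) is the state matching the new tracked value after reading a.
δ(q3, 0) = q3; δ(q3, 1) = q2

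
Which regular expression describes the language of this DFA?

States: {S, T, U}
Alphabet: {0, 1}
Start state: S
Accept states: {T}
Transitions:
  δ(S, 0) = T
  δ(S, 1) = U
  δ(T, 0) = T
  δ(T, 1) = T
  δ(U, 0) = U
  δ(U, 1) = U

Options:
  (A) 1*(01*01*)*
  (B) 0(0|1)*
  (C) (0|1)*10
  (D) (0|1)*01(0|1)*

Check each option against the DFA on short strings; one disagreement eliminates an option:
  (A) 1*(01*01*)*: on ε the DFA stays in S and rejects (S ∉ Accept), but the regex matches it → eliminate
  (B) 0(0|1)*: agrees with the DFA on every string of length ≤ 6
  (C) (0|1)*10: on '0' the DFA goes S → T and accepts (T ∈ Accept), but the regex does not match it → eliminate
  (D) (0|1)*01(0|1)*: on '0' the DFA goes S → T and accepts (T ∈ Accept), but the regex does not match it → eliminate
Only (B) is consistent with the DFA.
(B) 0(0|1)*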